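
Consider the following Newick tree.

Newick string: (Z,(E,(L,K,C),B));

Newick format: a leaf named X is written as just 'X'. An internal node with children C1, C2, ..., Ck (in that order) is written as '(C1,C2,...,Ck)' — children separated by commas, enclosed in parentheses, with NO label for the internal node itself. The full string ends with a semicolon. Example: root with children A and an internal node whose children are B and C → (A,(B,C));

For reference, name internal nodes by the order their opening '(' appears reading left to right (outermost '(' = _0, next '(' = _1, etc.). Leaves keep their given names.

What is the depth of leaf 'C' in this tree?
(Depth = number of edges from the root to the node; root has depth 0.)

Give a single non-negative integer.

Newick: (Z,(E,(L,K,C),B));
Naming internals by '(' encounter order: outermost '(' = _0, next = _1, ...
Query node: C
Path from root: _0 -> _1 -> _2 -> C
Depth of C: 3 (number of edges from root)

Answer: 3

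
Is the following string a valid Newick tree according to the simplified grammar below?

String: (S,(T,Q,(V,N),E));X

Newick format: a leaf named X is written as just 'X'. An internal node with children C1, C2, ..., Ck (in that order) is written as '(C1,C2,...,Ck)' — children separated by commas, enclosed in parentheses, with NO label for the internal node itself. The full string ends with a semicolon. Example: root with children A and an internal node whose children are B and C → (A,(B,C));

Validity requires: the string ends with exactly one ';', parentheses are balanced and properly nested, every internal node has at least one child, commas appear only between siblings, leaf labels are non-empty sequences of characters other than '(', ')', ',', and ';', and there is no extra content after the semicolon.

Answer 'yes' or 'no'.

Answer: no

Derivation:
Input: (S,(T,Q,(V,N),E));X
Paren balance: 3 '(' vs 3 ')' OK
Ends with single ';': False
Full parse: FAILS (must end with ;)
Valid: False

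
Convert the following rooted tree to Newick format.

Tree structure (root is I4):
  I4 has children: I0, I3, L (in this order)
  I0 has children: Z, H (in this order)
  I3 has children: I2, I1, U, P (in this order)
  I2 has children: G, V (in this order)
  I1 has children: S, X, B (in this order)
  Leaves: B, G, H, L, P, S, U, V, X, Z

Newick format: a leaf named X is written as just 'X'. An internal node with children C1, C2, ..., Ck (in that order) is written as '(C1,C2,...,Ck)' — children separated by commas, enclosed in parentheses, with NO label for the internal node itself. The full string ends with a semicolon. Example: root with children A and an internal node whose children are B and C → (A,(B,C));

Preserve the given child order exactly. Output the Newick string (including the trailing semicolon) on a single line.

Answer: ((Z,H),((G,V),(S,X,B),U,P),L);

Derivation:
internal I4 with children ['I0', 'I3', 'L']
  internal I0 with children ['Z', 'H']
    leaf 'Z' → 'Z'
    leaf 'H' → 'H'
  → '(Z,H)'
  internal I3 with children ['I2', 'I1', 'U', 'P']
    internal I2 with children ['G', 'V']
      leaf 'G' → 'G'
      leaf 'V' → 'V'
    → '(G,V)'
    internal I1 with children ['S', 'X', 'B']
      leaf 'S' → 'S'
      leaf 'X' → 'X'
      leaf 'B' → 'B'
    → '(S,X,B)'
    leaf 'U' → 'U'
    leaf 'P' → 'P'
  → '((G,V),(S,X,B),U,P)'
  leaf 'L' → 'L'
→ '((Z,H),((G,V),(S,X,B),U,P),L)'
Final: ((Z,H),((G,V),(S,X,B),U,P),L);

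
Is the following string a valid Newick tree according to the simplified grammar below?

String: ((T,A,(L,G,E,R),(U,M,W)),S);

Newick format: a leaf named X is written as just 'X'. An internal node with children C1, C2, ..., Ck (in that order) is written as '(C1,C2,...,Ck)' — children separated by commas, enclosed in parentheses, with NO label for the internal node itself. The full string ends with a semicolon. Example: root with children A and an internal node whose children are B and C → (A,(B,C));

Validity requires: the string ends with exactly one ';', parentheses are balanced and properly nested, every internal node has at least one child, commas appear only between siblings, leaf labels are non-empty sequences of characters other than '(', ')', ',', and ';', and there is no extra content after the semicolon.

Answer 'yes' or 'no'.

Input: ((T,A,(L,G,E,R),(U,M,W)),S);
Paren balance: 4 '(' vs 4 ')' OK
Ends with single ';': True
Full parse: OK
Valid: True

Answer: yes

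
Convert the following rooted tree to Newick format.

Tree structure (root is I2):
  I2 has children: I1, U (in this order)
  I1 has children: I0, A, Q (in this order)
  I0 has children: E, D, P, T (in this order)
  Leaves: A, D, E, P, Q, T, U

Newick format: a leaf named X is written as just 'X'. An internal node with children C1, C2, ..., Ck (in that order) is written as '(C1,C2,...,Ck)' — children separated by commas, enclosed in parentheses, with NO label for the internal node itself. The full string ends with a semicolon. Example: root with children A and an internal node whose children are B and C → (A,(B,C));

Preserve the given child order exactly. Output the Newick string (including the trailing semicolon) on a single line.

Answer: (((E,D,P,T),A,Q),U);

Derivation:
internal I2 with children ['I1', 'U']
  internal I1 with children ['I0', 'A', 'Q']
    internal I0 with children ['E', 'D', 'P', 'T']
      leaf 'E' → 'E'
      leaf 'D' → 'D'
      leaf 'P' → 'P'
      leaf 'T' → 'T'
    → '(E,D,P,T)'
    leaf 'A' → 'A'
    leaf 'Q' → 'Q'
  → '((E,D,P,T),A,Q)'
  leaf 'U' → 'U'
→ '(((E,D,P,T),A,Q),U)'
Final: (((E,D,P,T),A,Q),U);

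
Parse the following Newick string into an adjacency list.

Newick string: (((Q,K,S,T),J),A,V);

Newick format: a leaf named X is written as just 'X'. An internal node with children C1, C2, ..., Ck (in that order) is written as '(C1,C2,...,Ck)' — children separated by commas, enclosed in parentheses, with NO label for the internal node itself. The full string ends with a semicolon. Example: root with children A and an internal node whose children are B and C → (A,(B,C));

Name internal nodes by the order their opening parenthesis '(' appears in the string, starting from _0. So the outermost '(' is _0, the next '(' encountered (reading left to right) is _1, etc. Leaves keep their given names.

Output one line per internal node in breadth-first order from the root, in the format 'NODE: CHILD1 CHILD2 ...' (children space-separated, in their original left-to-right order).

Answer: _0: _1 A V
_1: _2 J
_2: Q K S T

Derivation:
Input: (((Q,K,S,T),J),A,V);
Scanning left-to-right, naming '(' by encounter order:
  pos 0: '(' -> open internal node _0 (depth 1)
  pos 1: '(' -> open internal node _1 (depth 2)
  pos 2: '(' -> open internal node _2 (depth 3)
  pos 10: ')' -> close internal node _2 (now at depth 2)
  pos 13: ')' -> close internal node _1 (now at depth 1)
  pos 18: ')' -> close internal node _0 (now at depth 0)
Total internal nodes: 3
BFS adjacency from root:
  _0: _1 A V
  _1: _2 J
  _2: Q K S T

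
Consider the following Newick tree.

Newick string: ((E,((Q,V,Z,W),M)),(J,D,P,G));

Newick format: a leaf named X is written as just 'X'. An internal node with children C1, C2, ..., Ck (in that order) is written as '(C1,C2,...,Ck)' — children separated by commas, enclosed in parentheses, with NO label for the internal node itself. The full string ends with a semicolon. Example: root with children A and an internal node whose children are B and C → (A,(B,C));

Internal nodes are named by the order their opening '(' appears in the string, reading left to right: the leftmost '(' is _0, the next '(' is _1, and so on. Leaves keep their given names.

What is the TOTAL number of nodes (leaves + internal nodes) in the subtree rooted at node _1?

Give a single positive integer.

Newick: ((E,((Q,V,Z,W),M)),(J,D,P,G));
Locate _1: it is the '(' at position 1 (the 2nd '(' reading left to right).
Query: subtree rooted at _1
_1: subtree_size = 1 + 8
  E: subtree_size = 1 + 0
  _2: subtree_size = 1 + 6
    _3: subtree_size = 1 + 4
      Q: subtree_size = 1 + 0
      V: subtree_size = 1 + 0
      Z: subtree_size = 1 + 0
      W: subtree_size = 1 + 0
    M: subtree_size = 1 + 0
Total subtree size of _1: 9

Answer: 9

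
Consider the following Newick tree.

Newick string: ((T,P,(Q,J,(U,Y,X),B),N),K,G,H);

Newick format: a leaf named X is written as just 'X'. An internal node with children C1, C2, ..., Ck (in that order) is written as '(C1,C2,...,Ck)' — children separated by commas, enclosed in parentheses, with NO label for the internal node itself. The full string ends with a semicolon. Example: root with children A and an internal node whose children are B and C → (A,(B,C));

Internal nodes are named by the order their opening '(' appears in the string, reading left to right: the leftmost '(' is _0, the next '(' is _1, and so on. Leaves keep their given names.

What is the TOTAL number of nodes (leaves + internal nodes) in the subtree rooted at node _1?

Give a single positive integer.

Answer: 12

Derivation:
Newick: ((T,P,(Q,J,(U,Y,X),B),N),K,G,H);
Locate _1: it is the '(' at position 1 (the 2nd '(' reading left to right).
Query: subtree rooted at _1
_1: subtree_size = 1 + 11
  T: subtree_size = 1 + 0
  P: subtree_size = 1 + 0
  _2: subtree_size = 1 + 7
    Q: subtree_size = 1 + 0
    J: subtree_size = 1 + 0
    _3: subtree_size = 1 + 3
      U: subtree_size = 1 + 0
      Y: subtree_size = 1 + 0
      X: subtree_size = 1 + 0
    B: subtree_size = 1 + 0
  N: subtree_size = 1 + 0
Total subtree size of _1: 12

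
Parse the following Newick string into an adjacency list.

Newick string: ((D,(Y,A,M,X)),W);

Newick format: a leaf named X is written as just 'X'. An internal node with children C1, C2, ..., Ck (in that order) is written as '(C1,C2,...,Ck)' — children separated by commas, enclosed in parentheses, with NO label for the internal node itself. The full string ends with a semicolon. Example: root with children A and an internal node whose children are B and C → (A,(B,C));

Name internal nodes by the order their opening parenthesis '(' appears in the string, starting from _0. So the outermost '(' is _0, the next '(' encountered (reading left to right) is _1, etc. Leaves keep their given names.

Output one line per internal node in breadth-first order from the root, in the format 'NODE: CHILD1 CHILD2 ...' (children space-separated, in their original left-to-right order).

Answer: _0: _1 W
_1: D _2
_2: Y A M X

Derivation:
Input: ((D,(Y,A,M,X)),W);
Scanning left-to-right, naming '(' by encounter order:
  pos 0: '(' -> open internal node _0 (depth 1)
  pos 1: '(' -> open internal node _1 (depth 2)
  pos 4: '(' -> open internal node _2 (depth 3)
  pos 12: ')' -> close internal node _2 (now at depth 2)
  pos 13: ')' -> close internal node _1 (now at depth 1)
  pos 16: ')' -> close internal node _0 (now at depth 0)
Total internal nodes: 3
BFS adjacency from root:
  _0: _1 W
  _1: D _2
  _2: Y A M X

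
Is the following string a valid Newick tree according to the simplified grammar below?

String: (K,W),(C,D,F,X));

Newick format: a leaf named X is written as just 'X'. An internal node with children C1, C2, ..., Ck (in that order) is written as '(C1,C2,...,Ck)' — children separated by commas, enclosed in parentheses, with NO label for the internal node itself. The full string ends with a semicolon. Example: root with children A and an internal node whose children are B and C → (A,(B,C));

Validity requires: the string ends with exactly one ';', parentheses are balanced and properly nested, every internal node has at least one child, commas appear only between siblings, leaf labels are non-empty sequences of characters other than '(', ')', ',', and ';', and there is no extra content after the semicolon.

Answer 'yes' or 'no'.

Answer: no

Derivation:
Input: (K,W),(C,D,F,X));
Paren balance: 2 '(' vs 3 ')' MISMATCH
Ends with single ';': True
Full parse: FAILS (extra content after tree at pos 5)
Valid: False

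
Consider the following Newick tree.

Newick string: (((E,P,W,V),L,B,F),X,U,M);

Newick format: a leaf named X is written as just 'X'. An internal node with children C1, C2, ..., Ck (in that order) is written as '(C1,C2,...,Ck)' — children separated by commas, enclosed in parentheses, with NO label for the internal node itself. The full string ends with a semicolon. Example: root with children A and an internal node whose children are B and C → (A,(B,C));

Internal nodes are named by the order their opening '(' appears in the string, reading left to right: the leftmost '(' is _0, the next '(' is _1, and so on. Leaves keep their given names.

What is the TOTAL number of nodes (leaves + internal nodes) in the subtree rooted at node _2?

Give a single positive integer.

Newick: (((E,P,W,V),L,B,F),X,U,M);
Locate _2: it is the '(' at position 2 (the 3rd '(' reading left to right).
Query: subtree rooted at _2
_2: subtree_size = 1 + 4
  E: subtree_size = 1 + 0
  P: subtree_size = 1 + 0
  W: subtree_size = 1 + 0
  V: subtree_size = 1 + 0
Total subtree size of _2: 5

Answer: 5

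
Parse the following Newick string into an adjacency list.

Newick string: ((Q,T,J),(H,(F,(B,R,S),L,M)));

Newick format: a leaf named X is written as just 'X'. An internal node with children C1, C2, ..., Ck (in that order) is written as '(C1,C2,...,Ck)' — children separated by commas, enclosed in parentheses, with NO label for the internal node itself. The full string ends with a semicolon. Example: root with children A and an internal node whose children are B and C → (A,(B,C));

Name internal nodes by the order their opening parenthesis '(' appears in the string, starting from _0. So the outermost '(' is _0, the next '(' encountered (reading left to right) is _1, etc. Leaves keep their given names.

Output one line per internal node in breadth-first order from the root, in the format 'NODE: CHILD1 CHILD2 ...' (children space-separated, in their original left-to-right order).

Answer: _0: _1 _2
_1: Q T J
_2: H _3
_3: F _4 L M
_4: B R S

Derivation:
Input: ((Q,T,J),(H,(F,(B,R,S),L,M)));
Scanning left-to-right, naming '(' by encounter order:
  pos 0: '(' -> open internal node _0 (depth 1)
  pos 1: '(' -> open internal node _1 (depth 2)
  pos 7: ')' -> close internal node _1 (now at depth 1)
  pos 9: '(' -> open internal node _2 (depth 2)
  pos 12: '(' -> open internal node _3 (depth 3)
  pos 15: '(' -> open internal node _4 (depth 4)
  pos 21: ')' -> close internal node _4 (now at depth 3)
  pos 26: ')' -> close internal node _3 (now at depth 2)
  pos 27: ')' -> close internal node _2 (now at depth 1)
  pos 28: ')' -> close internal node _0 (now at depth 0)
Total internal nodes: 5
BFS adjacency from root:
  _0: _1 _2
  _1: Q T J
  _2: H _3
  _3: F _4 L M
  _4: B R S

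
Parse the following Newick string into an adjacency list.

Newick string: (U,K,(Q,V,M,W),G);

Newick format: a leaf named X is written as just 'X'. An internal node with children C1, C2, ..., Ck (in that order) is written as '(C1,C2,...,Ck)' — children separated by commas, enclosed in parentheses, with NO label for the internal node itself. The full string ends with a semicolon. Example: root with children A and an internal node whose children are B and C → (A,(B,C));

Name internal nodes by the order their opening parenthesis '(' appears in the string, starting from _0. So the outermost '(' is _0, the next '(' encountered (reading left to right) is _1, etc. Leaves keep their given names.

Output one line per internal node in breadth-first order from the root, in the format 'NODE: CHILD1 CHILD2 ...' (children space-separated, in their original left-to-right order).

Answer: _0: U K _1 G
_1: Q V M W

Derivation:
Input: (U,K,(Q,V,M,W),G);
Scanning left-to-right, naming '(' by encounter order:
  pos 0: '(' -> open internal node _0 (depth 1)
  pos 5: '(' -> open internal node _1 (depth 2)
  pos 13: ')' -> close internal node _1 (now at depth 1)
  pos 16: ')' -> close internal node _0 (now at depth 0)
Total internal nodes: 2
BFS adjacency from root:
  _0: U K _1 G
  _1: Q V M W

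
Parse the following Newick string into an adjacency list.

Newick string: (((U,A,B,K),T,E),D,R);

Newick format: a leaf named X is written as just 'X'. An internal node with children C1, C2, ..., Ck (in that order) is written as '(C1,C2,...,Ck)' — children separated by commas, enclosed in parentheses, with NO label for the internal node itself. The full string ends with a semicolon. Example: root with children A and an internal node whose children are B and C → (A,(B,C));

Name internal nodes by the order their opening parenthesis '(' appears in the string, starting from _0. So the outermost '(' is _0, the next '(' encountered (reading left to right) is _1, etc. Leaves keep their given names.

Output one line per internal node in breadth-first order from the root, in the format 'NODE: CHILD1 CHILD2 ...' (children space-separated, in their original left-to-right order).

Answer: _0: _1 D R
_1: _2 T E
_2: U A B K

Derivation:
Input: (((U,A,B,K),T,E),D,R);
Scanning left-to-right, naming '(' by encounter order:
  pos 0: '(' -> open internal node _0 (depth 1)
  pos 1: '(' -> open internal node _1 (depth 2)
  pos 2: '(' -> open internal node _2 (depth 3)
  pos 10: ')' -> close internal node _2 (now at depth 2)
  pos 15: ')' -> close internal node _1 (now at depth 1)
  pos 20: ')' -> close internal node _0 (now at depth 0)
Total internal nodes: 3
BFS adjacency from root:
  _0: _1 D R
  _1: _2 T E
  _2: U A B K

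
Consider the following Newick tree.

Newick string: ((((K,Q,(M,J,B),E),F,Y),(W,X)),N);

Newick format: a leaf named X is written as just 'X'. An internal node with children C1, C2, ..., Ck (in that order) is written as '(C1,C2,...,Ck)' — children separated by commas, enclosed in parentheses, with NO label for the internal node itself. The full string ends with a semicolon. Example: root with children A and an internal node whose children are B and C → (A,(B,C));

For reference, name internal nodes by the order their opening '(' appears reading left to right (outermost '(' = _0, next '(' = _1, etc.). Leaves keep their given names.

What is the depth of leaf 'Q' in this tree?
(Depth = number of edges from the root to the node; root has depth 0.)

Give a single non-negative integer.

Newick: ((((K,Q,(M,J,B),E),F,Y),(W,X)),N);
Naming internals by '(' encounter order: outermost '(' = _0, next = _1, ...
Query node: Q
Path from root: _0 -> _1 -> _2 -> _3 -> Q
Depth of Q: 4 (number of edges from root)

Answer: 4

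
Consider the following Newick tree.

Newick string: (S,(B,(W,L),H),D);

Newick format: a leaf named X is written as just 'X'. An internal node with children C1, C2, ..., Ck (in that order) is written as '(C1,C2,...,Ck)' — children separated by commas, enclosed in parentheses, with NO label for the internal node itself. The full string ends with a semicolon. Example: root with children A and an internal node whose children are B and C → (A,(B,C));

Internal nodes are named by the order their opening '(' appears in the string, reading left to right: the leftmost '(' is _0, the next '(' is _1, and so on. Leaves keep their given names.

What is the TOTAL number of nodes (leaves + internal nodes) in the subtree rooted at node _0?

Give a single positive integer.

Answer: 9

Derivation:
Newick: (S,(B,(W,L),H),D);
Locate _0: it is the '(' at position 0 (the 1st '(' reading left to right).
Query: subtree rooted at _0
_0: subtree_size = 1 + 8
  S: subtree_size = 1 + 0
  _1: subtree_size = 1 + 5
    B: subtree_size = 1 + 0
    _2: subtree_size = 1 + 2
      W: subtree_size = 1 + 0
      L: subtree_size = 1 + 0
    H: subtree_size = 1 + 0
  D: subtree_size = 1 + 0
Total subtree size of _0: 9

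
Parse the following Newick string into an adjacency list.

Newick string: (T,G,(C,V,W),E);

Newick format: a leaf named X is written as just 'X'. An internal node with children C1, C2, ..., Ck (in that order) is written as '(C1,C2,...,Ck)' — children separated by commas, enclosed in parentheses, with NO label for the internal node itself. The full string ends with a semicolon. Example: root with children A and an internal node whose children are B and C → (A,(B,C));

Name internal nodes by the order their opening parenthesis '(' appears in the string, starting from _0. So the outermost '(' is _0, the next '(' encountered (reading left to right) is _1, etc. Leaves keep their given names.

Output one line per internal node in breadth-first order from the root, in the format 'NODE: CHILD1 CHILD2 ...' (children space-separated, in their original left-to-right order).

Answer: _0: T G _1 E
_1: C V W

Derivation:
Input: (T,G,(C,V,W),E);
Scanning left-to-right, naming '(' by encounter order:
  pos 0: '(' -> open internal node _0 (depth 1)
  pos 5: '(' -> open internal node _1 (depth 2)
  pos 11: ')' -> close internal node _1 (now at depth 1)
  pos 14: ')' -> close internal node _0 (now at depth 0)
Total internal nodes: 2
BFS adjacency from root:
  _0: T G _1 E
  _1: C V W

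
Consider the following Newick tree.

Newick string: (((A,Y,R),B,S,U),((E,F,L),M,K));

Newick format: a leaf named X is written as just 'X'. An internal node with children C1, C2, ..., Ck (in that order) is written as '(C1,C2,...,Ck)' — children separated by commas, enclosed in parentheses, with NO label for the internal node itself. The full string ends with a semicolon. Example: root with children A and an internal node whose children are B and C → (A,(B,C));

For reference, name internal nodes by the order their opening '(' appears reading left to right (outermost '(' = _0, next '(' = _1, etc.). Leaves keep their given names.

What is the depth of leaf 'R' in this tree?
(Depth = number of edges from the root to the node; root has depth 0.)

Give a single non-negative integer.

Answer: 3

Derivation:
Newick: (((A,Y,R),B,S,U),((E,F,L),M,K));
Naming internals by '(' encounter order: outermost '(' = _0, next = _1, ...
Query node: R
Path from root: _0 -> _1 -> _2 -> R
Depth of R: 3 (number of edges from root)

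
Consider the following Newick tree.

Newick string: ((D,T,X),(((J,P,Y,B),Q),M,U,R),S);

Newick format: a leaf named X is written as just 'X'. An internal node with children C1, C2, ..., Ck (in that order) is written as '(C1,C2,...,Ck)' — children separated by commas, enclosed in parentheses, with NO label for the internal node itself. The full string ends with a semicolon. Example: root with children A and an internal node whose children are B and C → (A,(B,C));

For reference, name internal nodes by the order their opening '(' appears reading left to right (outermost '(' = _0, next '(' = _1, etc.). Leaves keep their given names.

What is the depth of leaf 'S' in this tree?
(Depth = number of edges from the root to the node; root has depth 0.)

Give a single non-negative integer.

Answer: 1

Derivation:
Newick: ((D,T,X),(((J,P,Y,B),Q),M,U,R),S);
Naming internals by '(' encounter order: outermost '(' = _0, next = _1, ...
Query node: S
Path from root: _0 -> S
Depth of S: 1 (number of edges from root)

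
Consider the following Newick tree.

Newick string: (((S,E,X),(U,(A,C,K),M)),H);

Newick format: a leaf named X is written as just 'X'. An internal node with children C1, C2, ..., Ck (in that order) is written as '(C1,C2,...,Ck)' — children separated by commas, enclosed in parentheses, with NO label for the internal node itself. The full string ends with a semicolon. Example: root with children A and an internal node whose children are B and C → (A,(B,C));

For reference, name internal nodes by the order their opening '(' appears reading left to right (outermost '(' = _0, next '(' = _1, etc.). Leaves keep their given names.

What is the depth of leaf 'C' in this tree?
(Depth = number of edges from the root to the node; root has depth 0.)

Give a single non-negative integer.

Answer: 4

Derivation:
Newick: (((S,E,X),(U,(A,C,K),M)),H);
Naming internals by '(' encounter order: outermost '(' = _0, next = _1, ...
Query node: C
Path from root: _0 -> _1 -> _3 -> _4 -> C
Depth of C: 4 (number of edges from root)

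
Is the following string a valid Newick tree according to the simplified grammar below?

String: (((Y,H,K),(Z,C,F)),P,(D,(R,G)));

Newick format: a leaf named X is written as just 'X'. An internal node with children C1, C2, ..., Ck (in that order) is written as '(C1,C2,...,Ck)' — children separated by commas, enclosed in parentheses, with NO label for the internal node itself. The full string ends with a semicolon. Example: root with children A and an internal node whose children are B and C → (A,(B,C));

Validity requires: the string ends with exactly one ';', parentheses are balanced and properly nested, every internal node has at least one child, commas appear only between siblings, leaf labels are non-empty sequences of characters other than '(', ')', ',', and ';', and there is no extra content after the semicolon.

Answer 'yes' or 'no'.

Input: (((Y,H,K),(Z,C,F)),P,(D,(R,G)));
Paren balance: 6 '(' vs 6 ')' OK
Ends with single ';': True
Full parse: OK
Valid: True

Answer: yes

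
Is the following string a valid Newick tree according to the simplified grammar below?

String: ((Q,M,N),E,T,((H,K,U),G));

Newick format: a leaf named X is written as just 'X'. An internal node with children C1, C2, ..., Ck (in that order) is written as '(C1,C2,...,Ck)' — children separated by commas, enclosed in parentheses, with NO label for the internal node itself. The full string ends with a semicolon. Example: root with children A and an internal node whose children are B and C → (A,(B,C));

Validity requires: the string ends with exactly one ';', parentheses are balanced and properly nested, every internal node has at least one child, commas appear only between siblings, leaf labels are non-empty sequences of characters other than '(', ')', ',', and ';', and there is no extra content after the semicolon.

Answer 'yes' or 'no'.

Input: ((Q,M,N),E,T,((H,K,U),G));
Paren balance: 4 '(' vs 4 ')' OK
Ends with single ';': True
Full parse: OK
Valid: True

Answer: yes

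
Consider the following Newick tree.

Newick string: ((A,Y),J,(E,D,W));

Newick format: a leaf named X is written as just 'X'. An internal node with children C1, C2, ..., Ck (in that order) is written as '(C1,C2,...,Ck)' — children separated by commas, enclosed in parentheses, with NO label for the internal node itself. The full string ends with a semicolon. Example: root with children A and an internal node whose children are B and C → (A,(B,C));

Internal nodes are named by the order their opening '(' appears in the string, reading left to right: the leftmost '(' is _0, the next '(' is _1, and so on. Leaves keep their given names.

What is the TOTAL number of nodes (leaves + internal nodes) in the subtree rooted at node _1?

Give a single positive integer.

Newick: ((A,Y),J,(E,D,W));
Locate _1: it is the '(' at position 1 (the 2nd '(' reading left to right).
Query: subtree rooted at _1
_1: subtree_size = 1 + 2
  A: subtree_size = 1 + 0
  Y: subtree_size = 1 + 0
Total subtree size of _1: 3

Answer: 3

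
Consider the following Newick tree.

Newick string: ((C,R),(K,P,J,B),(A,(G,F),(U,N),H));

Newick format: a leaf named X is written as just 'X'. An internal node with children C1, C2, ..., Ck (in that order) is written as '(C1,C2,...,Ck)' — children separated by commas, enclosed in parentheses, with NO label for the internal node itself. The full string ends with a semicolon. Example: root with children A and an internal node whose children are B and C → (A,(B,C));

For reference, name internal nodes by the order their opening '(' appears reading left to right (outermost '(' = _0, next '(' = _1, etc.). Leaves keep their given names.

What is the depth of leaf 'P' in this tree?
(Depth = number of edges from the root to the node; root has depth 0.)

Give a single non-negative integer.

Newick: ((C,R),(K,P,J,B),(A,(G,F),(U,N),H));
Naming internals by '(' encounter order: outermost '(' = _0, next = _1, ...
Query node: P
Path from root: _0 -> _2 -> P
Depth of P: 2 (number of edges from root)

Answer: 2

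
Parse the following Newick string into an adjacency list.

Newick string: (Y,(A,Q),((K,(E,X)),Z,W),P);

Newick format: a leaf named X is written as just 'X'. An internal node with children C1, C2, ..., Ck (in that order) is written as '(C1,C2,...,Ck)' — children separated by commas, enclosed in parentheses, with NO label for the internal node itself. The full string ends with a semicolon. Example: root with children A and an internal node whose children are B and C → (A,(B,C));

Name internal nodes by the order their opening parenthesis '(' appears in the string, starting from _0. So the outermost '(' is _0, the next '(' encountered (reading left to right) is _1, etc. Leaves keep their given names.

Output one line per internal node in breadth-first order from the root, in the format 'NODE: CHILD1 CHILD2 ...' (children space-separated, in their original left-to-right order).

Answer: _0: Y _1 _2 P
_1: A Q
_2: _3 Z W
_3: K _4
_4: E X

Derivation:
Input: (Y,(A,Q),((K,(E,X)),Z,W),P);
Scanning left-to-right, naming '(' by encounter order:
  pos 0: '(' -> open internal node _0 (depth 1)
  pos 3: '(' -> open internal node _1 (depth 2)
  pos 7: ')' -> close internal node _1 (now at depth 1)
  pos 9: '(' -> open internal node _2 (depth 2)
  pos 10: '(' -> open internal node _3 (depth 3)
  pos 13: '(' -> open internal node _4 (depth 4)
  pos 17: ')' -> close internal node _4 (now at depth 3)
  pos 18: ')' -> close internal node _3 (now at depth 2)
  pos 23: ')' -> close internal node _2 (now at depth 1)
  pos 26: ')' -> close internal node _0 (now at depth 0)
Total internal nodes: 5
BFS adjacency from root:
  _0: Y _1 _2 P
  _1: A Q
  _2: _3 Z W
  _3: K _4
  _4: E X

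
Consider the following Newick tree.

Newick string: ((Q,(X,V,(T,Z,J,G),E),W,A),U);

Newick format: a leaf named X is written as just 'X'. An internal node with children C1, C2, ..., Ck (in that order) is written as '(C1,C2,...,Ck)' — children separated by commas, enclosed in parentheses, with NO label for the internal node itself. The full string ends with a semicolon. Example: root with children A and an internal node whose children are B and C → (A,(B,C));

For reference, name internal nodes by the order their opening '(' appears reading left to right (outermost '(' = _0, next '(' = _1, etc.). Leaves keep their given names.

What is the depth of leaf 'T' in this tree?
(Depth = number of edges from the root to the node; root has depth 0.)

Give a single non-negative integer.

Newick: ((Q,(X,V,(T,Z,J,G),E),W,A),U);
Naming internals by '(' encounter order: outermost '(' = _0, next = _1, ...
Query node: T
Path from root: _0 -> _1 -> _2 -> _3 -> T
Depth of T: 4 (number of edges from root)

Answer: 4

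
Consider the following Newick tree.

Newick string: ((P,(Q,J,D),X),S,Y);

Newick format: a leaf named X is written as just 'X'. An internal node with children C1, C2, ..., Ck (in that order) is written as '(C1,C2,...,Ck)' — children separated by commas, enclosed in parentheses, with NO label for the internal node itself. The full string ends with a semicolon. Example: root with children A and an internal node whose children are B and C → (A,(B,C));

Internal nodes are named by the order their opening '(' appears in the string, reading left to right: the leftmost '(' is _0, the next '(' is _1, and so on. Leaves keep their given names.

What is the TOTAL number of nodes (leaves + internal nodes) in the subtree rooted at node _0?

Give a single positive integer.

Answer: 10

Derivation:
Newick: ((P,(Q,J,D),X),S,Y);
Locate _0: it is the '(' at position 0 (the 1st '(' reading left to right).
Query: subtree rooted at _0
_0: subtree_size = 1 + 9
  _1: subtree_size = 1 + 6
    P: subtree_size = 1 + 0
    _2: subtree_size = 1 + 3
      Q: subtree_size = 1 + 0
      J: subtree_size = 1 + 0
      D: subtree_size = 1 + 0
    X: subtree_size = 1 + 0
  S: subtree_size = 1 + 0
  Y: subtree_size = 1 + 0
Total subtree size of _0: 10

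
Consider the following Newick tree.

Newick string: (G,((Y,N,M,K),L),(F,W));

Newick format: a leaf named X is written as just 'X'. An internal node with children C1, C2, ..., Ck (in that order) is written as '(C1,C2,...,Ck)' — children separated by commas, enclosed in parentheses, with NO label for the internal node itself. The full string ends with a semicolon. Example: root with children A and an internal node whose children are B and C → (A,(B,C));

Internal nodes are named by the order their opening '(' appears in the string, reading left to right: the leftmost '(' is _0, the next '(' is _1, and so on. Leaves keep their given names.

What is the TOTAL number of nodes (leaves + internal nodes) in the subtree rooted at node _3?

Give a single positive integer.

Newick: (G,((Y,N,M,K),L),(F,W));
Locate _3: it is the '(' at position 17 (the 4th '(' reading left to right).
Query: subtree rooted at _3
_3: subtree_size = 1 + 2
  F: subtree_size = 1 + 0
  W: subtree_size = 1 + 0
Total subtree size of _3: 3

Answer: 3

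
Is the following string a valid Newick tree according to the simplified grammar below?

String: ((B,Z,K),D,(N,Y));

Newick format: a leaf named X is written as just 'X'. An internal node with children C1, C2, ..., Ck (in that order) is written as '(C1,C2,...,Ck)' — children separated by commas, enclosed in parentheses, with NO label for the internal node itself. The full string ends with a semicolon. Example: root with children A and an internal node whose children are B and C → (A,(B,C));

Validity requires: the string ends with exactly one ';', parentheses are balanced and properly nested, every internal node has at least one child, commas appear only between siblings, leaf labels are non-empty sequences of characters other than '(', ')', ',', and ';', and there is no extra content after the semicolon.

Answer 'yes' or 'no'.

Answer: yes

Derivation:
Input: ((B,Z,K),D,(N,Y));
Paren balance: 3 '(' vs 3 ')' OK
Ends with single ';': True
Full parse: OK
Valid: True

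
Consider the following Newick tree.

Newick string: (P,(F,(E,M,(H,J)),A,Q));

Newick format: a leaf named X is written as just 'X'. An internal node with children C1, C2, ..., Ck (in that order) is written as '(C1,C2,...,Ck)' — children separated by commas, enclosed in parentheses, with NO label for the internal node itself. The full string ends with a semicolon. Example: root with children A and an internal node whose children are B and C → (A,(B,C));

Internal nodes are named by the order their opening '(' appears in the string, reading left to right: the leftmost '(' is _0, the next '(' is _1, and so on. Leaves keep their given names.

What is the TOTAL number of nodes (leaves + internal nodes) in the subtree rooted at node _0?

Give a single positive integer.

Answer: 12

Derivation:
Newick: (P,(F,(E,M,(H,J)),A,Q));
Locate _0: it is the '(' at position 0 (the 1st '(' reading left to right).
Query: subtree rooted at _0
_0: subtree_size = 1 + 11
  P: subtree_size = 1 + 0
  _1: subtree_size = 1 + 9
    F: subtree_size = 1 + 0
    _2: subtree_size = 1 + 5
      E: subtree_size = 1 + 0
      M: subtree_size = 1 + 0
      _3: subtree_size = 1 + 2
        H: subtree_size = 1 + 0
        J: subtree_size = 1 + 0
    A: subtree_size = 1 + 0
    Q: subtree_size = 1 + 0
Total subtree size of _0: 12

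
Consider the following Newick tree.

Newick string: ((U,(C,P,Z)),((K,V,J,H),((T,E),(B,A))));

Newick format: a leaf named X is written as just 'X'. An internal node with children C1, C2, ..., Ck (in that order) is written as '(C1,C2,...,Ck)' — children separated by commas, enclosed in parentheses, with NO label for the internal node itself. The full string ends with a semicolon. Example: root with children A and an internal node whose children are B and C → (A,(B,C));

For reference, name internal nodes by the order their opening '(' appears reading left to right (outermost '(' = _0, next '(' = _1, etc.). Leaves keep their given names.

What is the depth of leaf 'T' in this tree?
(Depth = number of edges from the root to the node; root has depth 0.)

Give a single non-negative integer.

Answer: 4

Derivation:
Newick: ((U,(C,P,Z)),((K,V,J,H),((T,E),(B,A))));
Naming internals by '(' encounter order: outermost '(' = _0, next = _1, ...
Query node: T
Path from root: _0 -> _3 -> _5 -> _6 -> T
Depth of T: 4 (number of edges from root)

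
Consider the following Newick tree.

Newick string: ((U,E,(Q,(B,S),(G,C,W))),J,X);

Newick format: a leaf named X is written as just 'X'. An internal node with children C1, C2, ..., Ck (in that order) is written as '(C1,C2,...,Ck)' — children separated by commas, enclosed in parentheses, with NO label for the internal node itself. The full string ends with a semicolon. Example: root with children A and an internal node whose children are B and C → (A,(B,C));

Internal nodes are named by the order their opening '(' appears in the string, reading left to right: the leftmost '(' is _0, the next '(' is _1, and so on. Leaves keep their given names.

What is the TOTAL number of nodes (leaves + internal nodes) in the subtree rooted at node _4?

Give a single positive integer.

Newick: ((U,E,(Q,(B,S),(G,C,W))),J,X);
Locate _4: it is the '(' at position 15 (the 5th '(' reading left to right).
Query: subtree rooted at _4
_4: subtree_size = 1 + 3
  G: subtree_size = 1 + 0
  C: subtree_size = 1 + 0
  W: subtree_size = 1 + 0
Total subtree size of _4: 4

Answer: 4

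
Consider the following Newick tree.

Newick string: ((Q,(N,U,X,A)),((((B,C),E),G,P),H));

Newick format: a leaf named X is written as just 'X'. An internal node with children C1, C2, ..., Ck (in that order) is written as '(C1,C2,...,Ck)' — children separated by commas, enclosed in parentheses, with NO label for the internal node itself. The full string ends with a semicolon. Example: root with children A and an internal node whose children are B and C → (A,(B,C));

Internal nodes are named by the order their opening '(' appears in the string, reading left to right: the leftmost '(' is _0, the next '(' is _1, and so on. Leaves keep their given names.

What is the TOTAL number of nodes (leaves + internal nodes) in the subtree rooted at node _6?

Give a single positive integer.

Newick: ((Q,(N,U,X,A)),((((B,C),E),G,P),H));
Locate _6: it is the '(' at position 18 (the 7th '(' reading left to right).
Query: subtree rooted at _6
_6: subtree_size = 1 + 2
  B: subtree_size = 1 + 0
  C: subtree_size = 1 + 0
Total subtree size of _6: 3

Answer: 3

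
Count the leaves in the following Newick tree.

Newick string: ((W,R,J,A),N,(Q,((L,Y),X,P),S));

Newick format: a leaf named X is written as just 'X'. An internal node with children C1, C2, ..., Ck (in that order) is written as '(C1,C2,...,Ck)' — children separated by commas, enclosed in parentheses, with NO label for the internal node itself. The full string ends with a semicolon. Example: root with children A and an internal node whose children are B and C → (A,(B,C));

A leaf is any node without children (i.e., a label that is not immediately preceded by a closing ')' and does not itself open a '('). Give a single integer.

Newick: ((W,R,J,A),N,(Q,((L,Y),X,P),S));
Scan left-to-right; a leaf is any maximal label run not followed by '(':
  pos 2: leaf 'W' → count = 1
  pos 4: leaf 'R' → count = 2
  pos 6: leaf 'J' → count = 3
  pos 8: leaf 'A' → count = 4
  pos 11: leaf 'N' → count = 5
  pos 14: leaf 'Q' → count = 6
  pos 18: leaf 'L' → count = 7
  pos 20: leaf 'Y' → count = 8
  pos 23: leaf 'X' → count = 9
  pos 25: leaf 'P' → count = 10
  pos 28: leaf 'S' → count = 11
Total leaves: 11

Answer: 11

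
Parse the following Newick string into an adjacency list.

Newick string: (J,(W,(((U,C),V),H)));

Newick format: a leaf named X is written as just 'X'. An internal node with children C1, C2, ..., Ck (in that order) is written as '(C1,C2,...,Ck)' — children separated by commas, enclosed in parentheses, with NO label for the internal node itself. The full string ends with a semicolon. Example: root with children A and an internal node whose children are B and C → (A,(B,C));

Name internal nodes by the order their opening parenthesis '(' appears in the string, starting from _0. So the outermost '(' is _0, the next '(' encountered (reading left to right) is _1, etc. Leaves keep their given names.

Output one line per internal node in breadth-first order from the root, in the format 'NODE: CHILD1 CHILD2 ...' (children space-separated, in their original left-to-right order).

Answer: _0: J _1
_1: W _2
_2: _3 H
_3: _4 V
_4: U C

Derivation:
Input: (J,(W,(((U,C),V),H)));
Scanning left-to-right, naming '(' by encounter order:
  pos 0: '(' -> open internal node _0 (depth 1)
  pos 3: '(' -> open internal node _1 (depth 2)
  pos 6: '(' -> open internal node _2 (depth 3)
  pos 7: '(' -> open internal node _3 (depth 4)
  pos 8: '(' -> open internal node _4 (depth 5)
  pos 12: ')' -> close internal node _4 (now at depth 4)
  pos 15: ')' -> close internal node _3 (now at depth 3)
  pos 18: ')' -> close internal node _2 (now at depth 2)
  pos 19: ')' -> close internal node _1 (now at depth 1)
  pos 20: ')' -> close internal node _0 (now at depth 0)
Total internal nodes: 5
BFS adjacency from root:
  _0: J _1
  _1: W _2
  _2: _3 H
  _3: _4 V
  _4: U C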